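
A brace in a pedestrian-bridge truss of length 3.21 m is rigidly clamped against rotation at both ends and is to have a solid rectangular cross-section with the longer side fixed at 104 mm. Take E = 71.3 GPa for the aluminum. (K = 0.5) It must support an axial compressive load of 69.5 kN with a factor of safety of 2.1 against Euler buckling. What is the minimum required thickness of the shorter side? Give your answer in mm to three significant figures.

b ≈ 39.5 mm

Required P_cr = n·P = 2.1 × 69.5 = 146.0 kN
L_e = K·L = 0.5 × 3.21 = 1.605 m
Required I = P_cr·L_e²/(π²E) = 1.460×10^5 × 1.605² / (π² × 7.13×10^10) = 5.343×10^-7 m⁴
I_req = 5.343×10^5 mm⁴
Rectangle, weak axis: I_min = h·b³/12 with h = 104 mm fixed  ⇒  b = (12I/h)^(1/3) = 39.5 mm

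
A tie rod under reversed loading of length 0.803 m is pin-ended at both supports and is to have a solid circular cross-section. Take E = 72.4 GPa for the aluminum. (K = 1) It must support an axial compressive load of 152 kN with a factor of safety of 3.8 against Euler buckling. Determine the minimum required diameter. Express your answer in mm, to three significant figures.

Required P_cr = n·P = 3.8 × 152 = 577.6 kN
L_e = K·L = 1 × 0.803 = 0.8030 m
Required I = P_cr·L_e²/(π²E) = 5.776×10^5 × 0.8030² / (π² × 7.24×10^10) = 5.212×10^-7 m⁴
I_req = 5.212×10^5 mm⁴
Solid circle: I = πd⁴/64  ⇒  d = (64I/π)^(1/4) = (64×5.212×10^5/π)^(1/4) = 57.1 mm

d ≈ 57.1 mm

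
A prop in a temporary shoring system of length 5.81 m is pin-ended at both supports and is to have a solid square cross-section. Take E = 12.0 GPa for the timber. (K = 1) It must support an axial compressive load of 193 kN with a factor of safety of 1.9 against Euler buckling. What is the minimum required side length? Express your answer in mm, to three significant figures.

a ≈ 188 mm

Required P_cr = n·P = 1.9 × 193 = 366.7 kN
L_e = K·L = 1 × 5.81 = 5.810 m
Required I = P_cr·L_e²/(π²E) = 3.667×10^5 × 5.810² / (π² × 1.20×10^10) = 1.045×10^-4 m⁴
I_req = 1.045×10^8 mm⁴
Solid square: I = a⁴/12  ⇒  a = (12I)^(1/4) = (12×1.045×10^8)^(1/4) = 188 mm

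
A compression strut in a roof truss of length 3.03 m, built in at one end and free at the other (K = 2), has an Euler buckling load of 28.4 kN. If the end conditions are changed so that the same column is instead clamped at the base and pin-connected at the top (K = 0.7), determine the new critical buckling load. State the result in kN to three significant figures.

P_cr ≈ 232 kN

P_cr ∝ 1/K², so P_cr,new = P_cr,old × (K_old/K_new)² = 28.4 × (2/0.7)²
= 28.4 × 8.163 = 232 kN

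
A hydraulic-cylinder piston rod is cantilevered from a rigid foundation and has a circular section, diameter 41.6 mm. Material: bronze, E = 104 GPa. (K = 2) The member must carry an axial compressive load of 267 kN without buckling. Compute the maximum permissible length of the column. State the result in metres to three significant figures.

L_max ≈ 0.376 m

I = πd⁴/64 = π×41.6⁴/64 = 1.470×10^5 mm⁴
I = 1.470×10^-7 m⁴
At the buckling limit P_cr = P = 2.670×10^5 N
From P_cr = π²EI/(K·L)²:  L = (1/K)·√(π²EI/P_cr) = (1/2)·√(π²×1.04×10^11×1.470×10^-7/2.670×10^5)
L = 0.376 m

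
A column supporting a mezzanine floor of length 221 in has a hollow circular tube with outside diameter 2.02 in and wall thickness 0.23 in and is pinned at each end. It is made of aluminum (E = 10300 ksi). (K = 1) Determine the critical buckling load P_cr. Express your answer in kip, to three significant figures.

P_cr ≈ 1.10 kip

Inner diameter d_i = 2.02 − 2×0.23 = 1.560 in
I = π(d_o⁴ − d_i⁴)/64 = π(2.02⁴ − 1.560⁴)/64 = 0.5266 in⁴
Effective length L_e = K·L = 1 × 221 = 221.0 in
P_cr = π²EI / L_e² = π² × 10300×10³ × 0.5266 / 221.0² = 1.096×10^3 lb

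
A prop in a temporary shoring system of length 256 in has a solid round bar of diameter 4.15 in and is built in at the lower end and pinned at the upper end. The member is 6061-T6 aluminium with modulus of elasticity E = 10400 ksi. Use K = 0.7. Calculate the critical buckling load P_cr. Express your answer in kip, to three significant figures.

P_cr ≈ 46.5 kip

I = πd⁴/64 = π×4.15⁴/64 = 14.56 in⁴
Effective length L_e = K·L = 0.7 × 256 = 179.2 in
P_cr = π²EI / L_e² = π² × 10400×10³ × 14.56 / 179.2² = 4.654×10^4 lb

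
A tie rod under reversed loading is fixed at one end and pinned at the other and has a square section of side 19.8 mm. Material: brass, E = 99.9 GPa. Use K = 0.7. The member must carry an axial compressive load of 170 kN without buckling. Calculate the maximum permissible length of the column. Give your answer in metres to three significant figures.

I = a⁴/12 = 19.8⁴/12 = 1.281×10^4 mm⁴
I = 1.281×10^-8 m⁴
At the buckling limit P_cr = P = 1.700×10^5 N
From P_cr = π²EI/(K·L)²:  L = (1/K)·√(π²EI/P_cr) = (1/0.7)·√(π²×9.99×10^10×1.281×10^-8/1.700×10^5)
L = 0.389 m

L_max ≈ 0.389 m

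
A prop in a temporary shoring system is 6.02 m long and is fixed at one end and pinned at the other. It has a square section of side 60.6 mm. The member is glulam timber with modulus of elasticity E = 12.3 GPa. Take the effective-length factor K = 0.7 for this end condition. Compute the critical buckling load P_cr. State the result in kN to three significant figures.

P_cr ≈ 7.68 kN

I = a⁴/12 = 60.6⁴/12 = 1.124×10^6 mm⁴
I = 1.124×10^6 mm⁴ = 1.124×10^-6 m⁴
Effective length L_e = K·L = 0.7 × 6.02 = 4.214 m
P_cr = π²EI / L_e² = π² × 12.3×10⁹ × 1.124×10^-6 / 4.214² = 7.683×10^3 N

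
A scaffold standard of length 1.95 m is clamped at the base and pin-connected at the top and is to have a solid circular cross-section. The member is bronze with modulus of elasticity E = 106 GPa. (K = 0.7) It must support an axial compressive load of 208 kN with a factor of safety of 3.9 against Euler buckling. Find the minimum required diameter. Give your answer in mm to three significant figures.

Required P_cr = n·P = 3.9 × 208 = 811.2 kN
L_e = K·L = 0.7 × 1.95 = 1.365 m
Required I = P_cr·L_e²/(π²E) = 8.112×10^5 × 1.365² / (π² × 1.06×10^11) = 1.445×10^-6 m⁴
I_req = 1.445×10^6 mm⁴
Solid circle: I = πd⁴/64  ⇒  d = (64I/π)^(1/4) = (64×1.445×10^6/π)^(1/4) = 73.7 mm

d ≈ 73.7 mm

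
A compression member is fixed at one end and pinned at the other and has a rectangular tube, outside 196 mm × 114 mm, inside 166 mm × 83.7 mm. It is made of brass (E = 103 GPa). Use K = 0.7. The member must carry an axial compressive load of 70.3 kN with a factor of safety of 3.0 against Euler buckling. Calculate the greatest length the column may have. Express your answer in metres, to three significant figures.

Weak-axis I_min = (h_o·b_o³ − h_i·b_i³)/12 with b_o = 114, b_i = 83.70 mm (shorter outer/inner sides).
I_min = (196×114³ − 166.0×83.70³)/12 = 1.609×10^7 mm⁴
I = 1.609×10^-5 m⁴
Required critical load P_cr = n·P = 3.0 × 70.3 = 210.9 kN = 2.109×10^5 N
From P_cr = π²EI/(K·L)²:  L = (1/K)·√(π²EI/P_cr) = (1/0.7)·√(π²×1.03×10^11×1.609×10^-5/2.109×10^5)
L = 12.6 m

L_max ≈ 12.6 m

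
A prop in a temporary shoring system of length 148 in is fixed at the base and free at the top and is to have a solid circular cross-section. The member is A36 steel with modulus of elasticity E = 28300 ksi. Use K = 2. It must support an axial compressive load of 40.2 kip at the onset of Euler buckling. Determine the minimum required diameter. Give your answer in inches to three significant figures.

d ≈ 4.00 in

L_e = K·L = 2 × 148 = 296.0 in
Required I = P_cr·L_e²/(π²E) = 4.020×10^4 × 296.0² / (π² × 2.83×10^7) = 12.61 in⁴
Solid circle: I = πd⁴/64  ⇒  d = (64I/π)^(1/4) = (64×12.61/π)^(1/4) = 4.00 in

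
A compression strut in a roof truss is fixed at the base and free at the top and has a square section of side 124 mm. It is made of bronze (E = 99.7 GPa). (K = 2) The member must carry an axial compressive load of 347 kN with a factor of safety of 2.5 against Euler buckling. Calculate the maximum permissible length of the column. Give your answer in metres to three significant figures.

L_max ≈ 2.36 m

I = a⁴/12 = 124⁴/12 = 1.970×10^7 mm⁴
I = 1.970×10^-5 m⁴
Required critical load P_cr = n·P = 2.5 × 347 = 867.5 kN = 8.675×10^5 N
From P_cr = π²EI/(K·L)²:  L = (1/K)·√(π²EI/P_cr) = (1/2)·√(π²×9.97×10^10×1.970×10^-5/8.675×10^5)
L = 2.36 m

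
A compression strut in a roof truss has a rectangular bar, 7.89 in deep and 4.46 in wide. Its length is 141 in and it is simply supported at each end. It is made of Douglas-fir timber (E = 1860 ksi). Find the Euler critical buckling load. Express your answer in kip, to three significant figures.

Buckling occurs about the weak axis: I_min = h·b³/12 with b = 4.46 in (the shorter side).
I_min = 7.89×4.46³/12 = 58.33 in⁴
Effective length L_e = K·L = 1 × 141 = 141.0 in
P_cr = π²EI / L_e² = π² × 1860×10³ × 58.33 / 141.0² = 5.386×10^4 lb

P_cr ≈ 53.9 kip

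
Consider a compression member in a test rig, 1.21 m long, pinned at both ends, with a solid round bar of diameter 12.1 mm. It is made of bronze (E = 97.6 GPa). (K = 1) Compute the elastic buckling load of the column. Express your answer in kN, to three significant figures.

P_cr ≈ 0.692 kN

I = πd⁴/64 = π×12.1⁴/64 = 1.052×10^3 mm⁴
I = 1.052×10^3 mm⁴ = 1.052×10^-9 m⁴
Effective length L_e = K·L = 1 × 1.21 = 1.210 m
P_cr = π²EI / L_e² = π² × 97.6×10⁹ × 1.052×10^-9 / 1.210² = 692.3 N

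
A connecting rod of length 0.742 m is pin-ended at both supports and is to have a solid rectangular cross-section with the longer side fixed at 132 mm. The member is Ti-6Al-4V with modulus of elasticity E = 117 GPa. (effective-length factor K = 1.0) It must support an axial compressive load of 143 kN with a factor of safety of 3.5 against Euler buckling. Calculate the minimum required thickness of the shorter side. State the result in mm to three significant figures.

b ≈ 27.9 mm

Required P_cr = n·P = 3.5 × 143 = 500.5 kN
L_e = K·L = 1 × 0.742 = 0.7420 m
Required I = P_cr·L_e²/(π²E) = 5.005×10^5 × 0.7420² / (π² × 1.17×10^11) = 2.386×10^-7 m⁴
I_req = 2.386×10^5 mm⁴
Rectangle, weak axis: I_min = h·b³/12 with h = 132 mm fixed  ⇒  b = (12I/h)^(1/3) = 27.9 mm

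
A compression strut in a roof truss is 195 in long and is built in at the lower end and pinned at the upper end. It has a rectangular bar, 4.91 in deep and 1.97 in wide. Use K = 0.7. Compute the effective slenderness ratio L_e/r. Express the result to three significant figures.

For a rectangle r_min = b/√12 = 1.97/√12 = 0.5687 in
L_e = K·L = 0.7 × 195 = 136.5 in
λ = L_e / r_min = 136.50 / 0.5687 = 240

λ ≈ 240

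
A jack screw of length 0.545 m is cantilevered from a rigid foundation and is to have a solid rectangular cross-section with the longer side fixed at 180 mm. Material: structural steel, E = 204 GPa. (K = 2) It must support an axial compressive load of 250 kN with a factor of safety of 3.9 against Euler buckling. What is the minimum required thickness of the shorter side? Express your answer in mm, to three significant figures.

b ≈ 33.7 mm

Required P_cr = n·P = 3.9 × 250 = 975.0 kN
L_e = K·L = 2 × 0.545 = 1.090 m
Required I = P_cr·L_e²/(π²E) = 9.750×10^5 × 1.090² / (π² × 2.04×10^11) = 5.753×10^-7 m⁴
I_req = 5.753×10^5 mm⁴
Rectangle, weak axis: I_min = h·b³/12 with h = 180 mm fixed  ⇒  b = (12I/h)^(1/3) = 33.7 mm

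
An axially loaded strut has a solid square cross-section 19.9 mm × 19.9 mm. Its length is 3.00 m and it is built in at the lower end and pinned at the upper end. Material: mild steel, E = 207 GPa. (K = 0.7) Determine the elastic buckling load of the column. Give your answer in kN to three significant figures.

I = a⁴/12 = 19.9⁴/12 = 1.307×10^4 mm⁴
I = 1.307×10^4 mm⁴ = 1.307×10^-8 m⁴
Effective length L_e = K·L = 0.7 × 3.00 = 2.100 m
P_cr = π²EI / L_e² = π² × 207×10⁹ × 1.307×10^-8 / 2.100² = 6.054×10^3 N

P_cr ≈ 6.05 kN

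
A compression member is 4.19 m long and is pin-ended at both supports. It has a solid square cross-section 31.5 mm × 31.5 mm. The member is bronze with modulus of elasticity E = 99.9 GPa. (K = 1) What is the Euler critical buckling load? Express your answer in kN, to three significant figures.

P_cr ≈ 4.61 kN

I = a⁴/12 = 31.5⁴/12 = 8.205×10^4 mm⁴
I = 8.205×10^4 mm⁴ = 8.205×10^-8 m⁴
Effective length L_e = K·L = 1 × 4.19 = 4.190 m
P_cr = π²EI / L_e² = π² × 99.9×10⁹ × 8.205×10^-8 / 4.190² = 4.608×10^3 N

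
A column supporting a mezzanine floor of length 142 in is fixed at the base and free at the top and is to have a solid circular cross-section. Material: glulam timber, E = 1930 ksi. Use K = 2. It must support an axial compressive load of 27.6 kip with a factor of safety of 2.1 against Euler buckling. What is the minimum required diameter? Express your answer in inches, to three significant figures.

Required P_cr = n·P = 2.1 × 27.6 = 57.96 kip
L_e = K·L = 2 × 142 = 284.0 in
Required I = P_cr·L_e²/(π²E) = 5.796×10^4 × 284.0² / (π² × 1.93×10^6) = 245.4 in⁴
Solid circle: I = πd⁴/64  ⇒  d = (64I/π)^(1/4) = (64×245.4/π)^(1/4) = 8.41 in

d ≈ 8.41 in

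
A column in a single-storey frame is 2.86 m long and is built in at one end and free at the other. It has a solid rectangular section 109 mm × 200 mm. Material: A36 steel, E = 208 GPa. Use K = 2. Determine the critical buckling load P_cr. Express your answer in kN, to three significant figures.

Buckling occurs about the weak axis: I_min = h·b³/12 with b = 109 mm (the shorter side).
I_min = 200×109³/12 = 2.158×10^7 mm⁴
I = 2.158×10^7 mm⁴ = 2.158×10^-5 m⁴
Effective length L_e = K·L = 2 × 2.86 = 5.720 m
P_cr = π²EI / L_e² = π² × 208×10⁹ × 2.158×10^-5 / 5.720² = 1.354×10^6 N

P_cr ≈ 1350 kN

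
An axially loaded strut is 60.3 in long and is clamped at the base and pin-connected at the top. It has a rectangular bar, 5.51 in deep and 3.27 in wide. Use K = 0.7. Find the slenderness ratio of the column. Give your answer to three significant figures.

λ ≈ 44.7

Buckling occurs about the weak axis: I_min = h·b³/12 with b = 3.27 in (the shorter side).
I_min = 5.51×3.27³/12 = 16.06 in⁴
A = 18.02 in²;  r_min = √(I/A) = √(16.06/18.02) = 0.9440 in
L_e = K·L = 0.7 × 60.3 = 42.21 in
λ = L_e / r_min = 42.210 / 0.9440 = 44.7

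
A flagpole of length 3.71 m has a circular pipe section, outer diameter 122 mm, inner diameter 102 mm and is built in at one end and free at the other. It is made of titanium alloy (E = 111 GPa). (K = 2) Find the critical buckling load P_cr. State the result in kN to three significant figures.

d_o = 122 mm, d_i = 102 mm
I = π(d_o⁴ − d_i⁴)/64 = π(122⁴ − 102.0⁴)/64 = 5.561×10^6 mm⁴
I = 5.561×10^6 mm⁴ = 5.561×10^-6 m⁴
Effective length L_e = K·L = 2 × 3.71 = 7.420 m
P_cr = π²EI / L_e² = π² × 111×10⁹ × 5.561×10^-6 / 7.420² = 1.107×10^5 N

P_cr ≈ 111 kN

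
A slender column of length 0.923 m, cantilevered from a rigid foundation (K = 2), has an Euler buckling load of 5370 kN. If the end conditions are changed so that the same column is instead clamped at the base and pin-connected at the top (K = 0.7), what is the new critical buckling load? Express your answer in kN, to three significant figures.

P_cr ≈ 43800 kN

P_cr ∝ 1/K², so P_cr,new = P_cr,old × (K_old/K_new)² = 5370 × (2/0.7)²
= 5370 × 8.163 = 43800 kN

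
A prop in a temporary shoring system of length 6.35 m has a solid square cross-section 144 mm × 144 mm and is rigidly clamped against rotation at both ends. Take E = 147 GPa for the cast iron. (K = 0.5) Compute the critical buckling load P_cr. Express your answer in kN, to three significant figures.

I = a⁴/12 = 144⁴/12 = 3.583×10^7 mm⁴
I = 3.583×10^7 mm⁴ = 3.583×10^-5 m⁴
Effective length L_e = K·L = 0.5 × 6.35 = 3.175 m
P_cr = π²EI / L_e² = π² × 147×10⁹ × 3.583×10^-5 / 3.175² = 5.157×10^6 N

P_cr ≈ 5160 kN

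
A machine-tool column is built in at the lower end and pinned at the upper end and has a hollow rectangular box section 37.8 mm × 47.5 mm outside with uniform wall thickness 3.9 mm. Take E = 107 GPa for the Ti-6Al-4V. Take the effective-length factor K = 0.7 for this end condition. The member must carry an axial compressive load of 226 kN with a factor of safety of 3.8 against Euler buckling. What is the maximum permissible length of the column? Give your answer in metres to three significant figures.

L_max ≈ 0.559 m

Inner dimensions: h_i = 47.5 − 2×3.9 = 39.70 mm, b_i = 37.8 − 2×3.9 = 30.00 mm
Weak-axis I_min = (h_o·b_o³ − h_i·b_i³)/12 with b_o = 37.8, b_i = 30.00 mm (shorter outer/inner sides).
I_min = (47.5×37.8³ − 39.70×30.00³)/12 = 1.245×10^5 mm⁴
I = 1.245×10^-7 m⁴
Required critical load P_cr = n·P = 3.8 × 226 = 858.8 kN = 8.588×10^5 N
From P_cr = π²EI/(K·L)²:  L = (1/K)·√(π²EI/P_cr) = (1/0.7)·√(π²×1.07×10^11×1.245×10^-7/8.588×10^5)
L = 0.559 m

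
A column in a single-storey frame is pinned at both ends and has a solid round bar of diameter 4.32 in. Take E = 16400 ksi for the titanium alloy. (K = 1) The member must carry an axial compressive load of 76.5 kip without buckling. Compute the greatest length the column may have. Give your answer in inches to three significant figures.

I = πd⁴/64 = π×4.32⁴/64 = 17.10 in⁴
At the buckling limit P_cr = P = 7.650×10^4 lb
From P_cr = π²EI/(K·L)²:  L = (1/K)·√(π²EI/P_cr) = (1/1)·√(π²×1.64×10^7×17.10/7.650×10^4)
L = 190 in

L_max ≈ 190 in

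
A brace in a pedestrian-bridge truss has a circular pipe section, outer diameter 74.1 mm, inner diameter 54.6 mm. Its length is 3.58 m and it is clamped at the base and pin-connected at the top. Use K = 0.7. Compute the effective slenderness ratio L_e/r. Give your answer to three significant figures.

λ ≈ 109

d_o = 74.1 mm, d_i = 54.6 mm
I = π(d_o⁴ − d_i⁴)/64 = π(74.1⁴ − 54.60⁴)/64 = 1.044×10^6 mm⁴
A = 1.971×10^3 mm²;  r_min = √(I/A) = √(1.044×10^6/1.971×10^3) = 23.01 mm
L_e = K·L = 0.7 × 3.58 m = 2.506 m = 2506.0 mm
λ = L_e / r_min = 2506.0 / 23.01 = 109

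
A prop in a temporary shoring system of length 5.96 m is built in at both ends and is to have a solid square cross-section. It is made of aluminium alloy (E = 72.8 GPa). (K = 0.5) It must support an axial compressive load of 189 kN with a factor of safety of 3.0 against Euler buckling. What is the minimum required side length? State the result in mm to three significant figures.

a ≈ 95.8 mm

Required P_cr = n·P = 3.0 × 189 = 567.0 kN
L_e = K·L = 0.5 × 5.96 = 2.980 m
Required I = P_cr·L_e²/(π²E) = 5.670×10^5 × 2.980² / (π² × 7.28×10^10) = 7.008×10^-6 m⁴
I_req = 7.008×10^6 mm⁴
Solid square: I = a⁴/12  ⇒  a = (12I)^(1/4) = (12×7.008×10^6)^(1/4) = 95.8 mm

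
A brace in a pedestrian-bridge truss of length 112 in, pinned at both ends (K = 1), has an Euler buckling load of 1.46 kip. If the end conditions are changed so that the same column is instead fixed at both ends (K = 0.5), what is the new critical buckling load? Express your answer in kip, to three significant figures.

P_cr ∝ 1/K², so P_cr,new = P_cr,old × (K_old/K_new)² = 1.46 × (1/0.5)²
= 1.46 × 4.000 = 5.84 kip

P_cr ≈ 5.84 kip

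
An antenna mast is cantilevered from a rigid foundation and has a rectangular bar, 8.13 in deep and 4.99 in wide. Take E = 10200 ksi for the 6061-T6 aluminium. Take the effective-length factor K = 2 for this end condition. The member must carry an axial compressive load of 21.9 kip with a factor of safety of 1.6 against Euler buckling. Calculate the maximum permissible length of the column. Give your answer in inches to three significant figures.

L_max ≈ 246 in

Buckling occurs about the weak axis: I_min = h·b³/12 with b = 4.99 in (the shorter side).
I_min = 8.13×4.99³/12 = 84.18 in⁴
Required critical load P_cr = n·P = 1.6 × 21.9 = 35.04 kip = 3.504×10^4 lb
From P_cr = π²EI/(K·L)²:  L = (1/K)·√(π²EI/P_cr) = (1/2)·√(π²×1.02×10^7×84.18/3.504×10^4)
L = 246 in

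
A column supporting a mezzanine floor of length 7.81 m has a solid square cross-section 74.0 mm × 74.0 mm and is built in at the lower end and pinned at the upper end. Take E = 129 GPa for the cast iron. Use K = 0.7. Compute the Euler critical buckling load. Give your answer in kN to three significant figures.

P_cr ≈ 106 kN

I = a⁴/12 = 74.0⁴/12 = 2.499×10^6 mm⁴
I = 2.499×10^6 mm⁴ = 2.499×10^-6 m⁴
Effective length L_e = K·L = 0.7 × 7.81 = 5.467 m
P_cr = π²EI / L_e² = π² × 129×10⁹ × 2.499×10^-6 / 5.467² = 1.064×10^5 N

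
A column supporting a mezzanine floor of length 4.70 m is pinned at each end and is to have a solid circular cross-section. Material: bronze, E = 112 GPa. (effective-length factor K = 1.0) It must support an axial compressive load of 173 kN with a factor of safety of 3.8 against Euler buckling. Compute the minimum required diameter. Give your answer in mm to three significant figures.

Required P_cr = n·P = 3.8 × 173 = 657.4 kN
L_e = K·L = 1 × 4.70 = 4.700 m
Required I = P_cr·L_e²/(π²E) = 6.574×10^5 × 4.700² / (π² × 1.12×10^11) = 1.314×10^-5 m⁴
I_req = 1.314×10^7 mm⁴
Solid circle: I = πd⁴/64  ⇒  d = (64I/π)^(1/4) = (64×1.314×10^7/π)^(1/4) = 128 mm

d ≈ 128 mm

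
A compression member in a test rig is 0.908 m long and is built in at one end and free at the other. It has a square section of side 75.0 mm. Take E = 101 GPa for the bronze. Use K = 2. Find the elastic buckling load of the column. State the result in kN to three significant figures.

P_cr ≈ 797 kN

I = a⁴/12 = 75.0⁴/12 = 2.637×10^6 mm⁴
I = 2.637×10^6 mm⁴ = 2.637×10^-6 m⁴
Effective length L_e = K·L = 2 × 0.908 = 1.816 m
P_cr = π²EI / L_e² = π² × 101×10⁹ × 2.637×10^-6 / 1.816² = 7.970×10^5 N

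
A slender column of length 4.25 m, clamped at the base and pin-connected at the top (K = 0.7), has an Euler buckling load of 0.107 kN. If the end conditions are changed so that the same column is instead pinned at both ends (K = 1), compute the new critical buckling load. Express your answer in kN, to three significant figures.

P_cr ≈ 0.0524 kN

P_cr ∝ 1/K², so P_cr,new = P_cr,old × (K_old/K_new)² = 0.107 × (0.7/1)²
= 0.107 × 0.4900 = 0.0524 kN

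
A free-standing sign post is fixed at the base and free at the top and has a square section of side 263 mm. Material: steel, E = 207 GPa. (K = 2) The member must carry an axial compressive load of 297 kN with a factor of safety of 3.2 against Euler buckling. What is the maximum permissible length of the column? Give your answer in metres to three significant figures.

L_max ≈ 14.6 m

I = a⁴/12 = 263⁴/12 = 3.987×10^8 mm⁴
I = 3.987×10^-4 m⁴
Required critical load P_cr = n·P = 3.2 × 297 = 950.4 kN = 9.504×10^5 N
From P_cr = π²EI/(K·L)²:  L = (1/K)·√(π²EI/P_cr) = (1/2)·√(π²×2.07×10^11×3.987×10^-4/9.504×10^5)
L = 14.6 m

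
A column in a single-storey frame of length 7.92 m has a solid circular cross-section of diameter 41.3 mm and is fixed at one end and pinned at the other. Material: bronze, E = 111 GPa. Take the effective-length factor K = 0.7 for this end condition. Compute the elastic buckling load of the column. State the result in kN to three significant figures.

P_cr ≈ 5.09 kN

I = πd⁴/64 = π×41.3⁴/64 = 1.428×10^5 mm⁴
I = 1.428×10^5 mm⁴ = 1.428×10^-7 m⁴
Effective length L_e = K·L = 0.7 × 7.92 = 5.544 m
P_cr = π²EI / L_e² = π² × 111×10⁹ × 1.428×10^-7 / 5.544² = 5.090×10^3 N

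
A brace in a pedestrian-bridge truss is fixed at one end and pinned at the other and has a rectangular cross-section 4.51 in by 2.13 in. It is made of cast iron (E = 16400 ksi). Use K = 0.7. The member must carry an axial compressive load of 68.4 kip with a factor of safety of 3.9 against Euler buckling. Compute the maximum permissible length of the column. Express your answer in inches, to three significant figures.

L_max ≈ 67.1 in

Buckling occurs about the weak axis: I_min = h·b³/12 with b = 2.13 in (the shorter side).
I_min = 4.51×2.13³/12 = 3.632 in⁴
Required critical load P_cr = n·P = 3.9 × 68.4 = 266.8 kip = 2.668×10^5 lb
From P_cr = π²EI/(K·L)²:  L = (1/K)·√(π²EI/P_cr) = (1/0.7)·√(π²×1.64×10^7×3.632/2.668×10^5)
L = 67.1 in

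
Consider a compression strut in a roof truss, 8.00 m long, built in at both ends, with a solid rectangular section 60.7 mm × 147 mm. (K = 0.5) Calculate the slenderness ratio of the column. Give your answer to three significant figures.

λ ≈ 228

Buckling occurs about the weak axis: I_min = h·b³/12 with b = 60.7 mm (the shorter side).
I_min = 147×60.7³/12 = 2.740×10^6 mm⁴
A = 8.923×10^3 mm²;  r_min = √(I/A) = √(2.740×10^6/8.923×10^3) = 17.52 mm
L_e = K·L = 0.5 × 8.00 m = 4.000 m = 4000.0 mm
λ = L_e / r_min = 4000.0 / 17.52 = 228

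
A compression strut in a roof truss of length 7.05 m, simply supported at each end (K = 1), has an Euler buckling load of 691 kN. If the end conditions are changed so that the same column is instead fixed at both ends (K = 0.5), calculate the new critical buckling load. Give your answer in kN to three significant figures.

P_cr ∝ 1/K², so P_cr,new = P_cr,old × (K_old/K_new)² = 691 × (1/0.5)²
= 691 × 4.000 = 2760 kN

P_cr ≈ 2760 kN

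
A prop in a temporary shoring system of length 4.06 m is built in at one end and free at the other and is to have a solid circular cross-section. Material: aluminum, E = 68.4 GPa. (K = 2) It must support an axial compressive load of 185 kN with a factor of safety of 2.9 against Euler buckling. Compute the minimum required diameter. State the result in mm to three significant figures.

Required P_cr = n·P = 2.9 × 185 = 536.5 kN
L_e = K·L = 2 × 4.06 = 8.120 m
Required I = P_cr·L_e²/(π²E) = 5.365×10^5 × 8.120² / (π² × 6.84×10^10) = 5.240×10^-5 m⁴
I_req = 5.240×10^7 mm⁴
Solid circle: I = πd⁴/64  ⇒  d = (64I/π)^(1/4) = (64×5.240×10^7/π)^(1/4) = 181 mm

d ≈ 181 mm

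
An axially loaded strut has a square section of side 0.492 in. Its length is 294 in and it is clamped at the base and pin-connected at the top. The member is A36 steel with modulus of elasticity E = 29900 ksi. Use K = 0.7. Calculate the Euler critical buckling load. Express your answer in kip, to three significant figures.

I = a⁴/12 = 0.492⁴/12 = 4.883×10^-3 in⁴
Effective length L_e = K·L = 0.7 × 294 = 205.8 in
P_cr = π²EI / L_e² = π² × 29900×10³ × 4.883×10^-3 / 205.8² = 34.02 lb

P_cr ≈ 0.0340 kip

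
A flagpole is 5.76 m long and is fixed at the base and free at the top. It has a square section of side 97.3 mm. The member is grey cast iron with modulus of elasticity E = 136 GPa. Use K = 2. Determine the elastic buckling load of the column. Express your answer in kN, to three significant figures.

P_cr ≈ 75.5 kN

I = a⁴/12 = 97.3⁴/12 = 7.469×10^6 mm⁴
I = 7.469×10^6 mm⁴ = 7.469×10^-6 m⁴
Effective length L_e = K·L = 2 × 5.76 = 11.52 m
P_cr = π²EI / L_e² = π² × 136×10⁹ × 7.469×10^-6 / 11.52² = 7.554×10^4 N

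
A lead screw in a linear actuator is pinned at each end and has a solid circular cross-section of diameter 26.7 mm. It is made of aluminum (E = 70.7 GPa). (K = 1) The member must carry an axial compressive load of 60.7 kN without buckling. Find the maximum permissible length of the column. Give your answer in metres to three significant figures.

L_max ≈ 0.536 m

I = πd⁴/64 = π×26.7⁴/64 = 2.495×10^4 mm⁴
I = 2.495×10^-8 m⁴
At the buckling limit P_cr = P = 6.070×10^4 N
From P_cr = π²EI/(K·L)²:  L = (1/K)·√(π²EI/P_cr) = (1/1)·√(π²×7.07×10^10×2.495×10^-8/6.070×10^4)
L = 0.536 m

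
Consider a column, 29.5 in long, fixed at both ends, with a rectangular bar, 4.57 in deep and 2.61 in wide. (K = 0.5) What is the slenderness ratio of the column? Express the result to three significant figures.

λ ≈ 19.6

For a rectangle r_min = b/√12 = 2.61/√12 = 0.7534 in
L_e = K·L = 0.5 × 29.5 = 14.75 in
λ = L_e / r_min = 14.750 / 0.7534 = 19.6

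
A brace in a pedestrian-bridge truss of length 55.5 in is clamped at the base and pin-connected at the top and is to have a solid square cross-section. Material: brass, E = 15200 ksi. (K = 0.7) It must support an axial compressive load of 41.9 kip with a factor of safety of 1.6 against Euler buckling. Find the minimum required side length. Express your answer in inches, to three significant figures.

a ≈ 1.69 in

Required P_cr = n·P = 1.6 × 41.9 = 67.04 kip
L_e = K·L = 0.7 × 55.5 = 38.85 in
Required I = P_cr·L_e²/(π²E) = 6.704×10^4 × 38.85² / (π² × 1.52×10^7) = 0.6745 in⁴
Solid square: I = a⁴/12  ⇒  a = (12I)^(1/4) = (12×0.6745)^(1/4) = 1.69 in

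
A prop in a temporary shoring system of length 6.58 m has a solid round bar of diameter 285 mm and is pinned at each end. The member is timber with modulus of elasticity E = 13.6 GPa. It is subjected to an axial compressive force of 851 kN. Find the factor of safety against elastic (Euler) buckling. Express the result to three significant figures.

n ≈ 1.18

I = πd⁴/64 = π×285⁴/64 = 3.239×10^8 mm⁴
I = 3.239×10^8 mm⁴ = 3.239×10^-4 m⁴
Effective length L_e = K·L = 1 × 6.58 = 6.580 m
P_cr = π²EI / L_e² = π² × 13.6×10⁹ × 3.239×10^-4 / 6.580² = 1.004×10^6 N
Factor of safety n = P_cr / P = 1004.0 / 851 = 1.18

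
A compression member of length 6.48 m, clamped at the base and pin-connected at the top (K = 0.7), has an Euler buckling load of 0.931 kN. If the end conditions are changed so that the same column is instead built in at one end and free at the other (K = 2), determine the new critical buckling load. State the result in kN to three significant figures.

P_cr ≈ 0.114 kN

P_cr ∝ 1/K², so P_cr,new = P_cr,old × (K_old/K_new)² = 0.931 × (0.7/2)²
= 0.931 × 0.1225 = 0.114 kN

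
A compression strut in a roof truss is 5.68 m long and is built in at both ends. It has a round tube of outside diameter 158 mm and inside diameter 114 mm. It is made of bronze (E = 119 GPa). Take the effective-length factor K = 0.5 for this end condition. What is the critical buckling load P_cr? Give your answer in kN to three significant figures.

d_o = 158 mm, d_i = 114 mm
I = π(d_o⁴ − d_i⁴)/64 = π(158⁴ − 114.0⁴)/64 = 2.230×10^7 mm⁴
I = 2.230×10^7 mm⁴ = 2.230×10^-5 m⁴
Effective length L_e = K·L = 0.5 × 5.68 = 2.840 m
P_cr = π²EI / L_e² = π² × 119×10⁹ × 2.230×10^-5 / 2.840² = 3.247×10^6 N

P_cr ≈ 3250 kN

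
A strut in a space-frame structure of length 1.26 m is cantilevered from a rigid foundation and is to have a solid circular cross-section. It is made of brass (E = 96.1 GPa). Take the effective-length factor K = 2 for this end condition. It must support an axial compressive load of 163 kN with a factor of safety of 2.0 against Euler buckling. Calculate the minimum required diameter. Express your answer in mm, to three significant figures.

Required P_cr = n·P = 2.0 × 163 = 326.0 kN
L_e = K·L = 2 × 1.26 = 2.520 m
Required I = P_cr·L_e²/(π²E) = 3.260×10^5 × 2.520² / (π² × 9.61×10^10) = 2.183×10^-6 m⁴
I_req = 2.183×10^6 mm⁴
Solid circle: I = πd⁴/64  ⇒  d = (64I/π)^(1/4) = (64×2.183×10^6/π)^(1/4) = 81.7 mm

d ≈ 81.7 mm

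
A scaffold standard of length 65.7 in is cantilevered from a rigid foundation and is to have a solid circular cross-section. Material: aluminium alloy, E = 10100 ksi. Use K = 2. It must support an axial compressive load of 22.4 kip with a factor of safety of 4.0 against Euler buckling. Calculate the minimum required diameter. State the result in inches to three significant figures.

Required P_cr = n·P = 4.0 × 22.4 = 89.60 kip
L_e = K·L = 2 × 65.7 = 131.4 in
Required I = P_cr·L_e²/(π²E) = 8.960×10^4 × 131.4² / (π² × 1.01×10^7) = 15.52 in⁴
Solid circle: I = πd⁴/64  ⇒  d = (64I/π)^(1/4) = (64×15.52/π)^(1/4) = 4.22 in

d ≈ 4.22 in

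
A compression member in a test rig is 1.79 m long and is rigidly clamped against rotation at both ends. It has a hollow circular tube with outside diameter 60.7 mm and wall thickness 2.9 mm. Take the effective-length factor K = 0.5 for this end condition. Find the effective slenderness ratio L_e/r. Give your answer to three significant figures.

Inner diameter d_i = 60.7 − 2×2.9 = 54.90 mm
I = π(d_o⁴ − d_i⁴)/64 = π(60.7⁴ − 54.90⁴)/64 = 2.205×10^5 mm⁴
A = 526.6 mm²;  r_min = √(I/A) = √(2.205×10^5/526.6) = 20.46 mm
L_e = K·L = 0.5 × 1.79 m = 0.8950 m = 895.00 mm
λ = L_e / r_min = 895.00 / 20.46 = 43.7

λ ≈ 43.7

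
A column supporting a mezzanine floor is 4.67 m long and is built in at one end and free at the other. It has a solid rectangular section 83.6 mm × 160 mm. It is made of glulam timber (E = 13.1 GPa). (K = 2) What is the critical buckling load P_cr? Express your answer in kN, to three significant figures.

P_cr ≈ 11.5 kN

Buckling occurs about the weak axis: I_min = h·b³/12 with b = 83.6 mm (the shorter side).
I_min = 160×83.6³/12 = 7.790×10^6 mm⁴
I = 7.790×10^6 mm⁴ = 7.790×10^-6 m⁴
Effective length L_e = K·L = 2 × 4.67 = 9.340 m
P_cr = π²EI / L_e² = π² × 13.1×10⁹ × 7.790×10^-6 / 9.340² = 1.155×10^4 N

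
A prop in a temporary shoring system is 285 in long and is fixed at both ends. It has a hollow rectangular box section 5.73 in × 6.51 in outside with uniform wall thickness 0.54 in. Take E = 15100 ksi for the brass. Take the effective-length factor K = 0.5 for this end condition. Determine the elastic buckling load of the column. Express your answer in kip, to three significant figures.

Inner dimensions: h_i = 6.51 − 2×0.54 = 5.430 in, b_i = 5.73 − 2×0.54 = 4.650 in
Weak-axis I_min = (h_o·b_o³ − h_i·b_i³)/12 with b_o = 5.73, b_i = 4.650 in (shorter outer/inner sides).
I_min = (6.51×5.73³ − 5.430×4.650³)/12 = 56.57 in⁴
Effective length L_e = K·L = 0.5 × 285 = 142.5 in
P_cr = π²EI / L_e² = π² × 15100×10³ × 56.57 / 142.5² = 4.151×10^5 lb

P_cr ≈ 415 kip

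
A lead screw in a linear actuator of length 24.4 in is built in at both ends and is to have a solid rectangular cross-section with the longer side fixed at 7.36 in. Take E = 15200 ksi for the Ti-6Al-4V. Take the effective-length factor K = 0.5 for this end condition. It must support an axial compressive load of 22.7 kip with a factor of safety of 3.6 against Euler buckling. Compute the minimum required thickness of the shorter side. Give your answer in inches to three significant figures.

b ≈ 0.509 in

Required P_cr = n·P = 3.6 × 22.7 = 81.72 kip
L_e = K·L = 0.5 × 24.4 = 12.20 in
Required I = P_cr·L_e²/(π²E) = 8.172×10^4 × 12.20² / (π² × 1.52×10^7) = 8.108×10^-2 in⁴
Rectangle, weak axis: I_min = h·b³/12 with h = 7.36 in fixed  ⇒  b = (12I/h)^(1/3) = 0.509 in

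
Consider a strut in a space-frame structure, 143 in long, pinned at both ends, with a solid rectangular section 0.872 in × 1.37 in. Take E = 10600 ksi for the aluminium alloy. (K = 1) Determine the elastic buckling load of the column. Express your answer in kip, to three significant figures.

Buckling occurs about the weak axis: I_min = h·b³/12 with b = 0.872 in (the shorter side).
I_min = 1.37×0.872³/12 = 7.570×10^-2 in⁴
Effective length L_e = K·L = 1 × 143 = 143.0 in
P_cr = π²EI / L_e² = π² × 10600×10³ × 7.570×10^-2 / 143.0² = 387.3 lb

P_cr ≈ 0.387 kip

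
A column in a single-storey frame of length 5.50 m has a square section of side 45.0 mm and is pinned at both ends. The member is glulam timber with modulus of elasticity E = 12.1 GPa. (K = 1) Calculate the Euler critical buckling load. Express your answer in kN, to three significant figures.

P_cr ≈ 1.35 kN

I = a⁴/12 = 45.0⁴/12 = 3.417×10^5 mm⁴
I = 3.417×10^5 mm⁴ = 3.417×10^-7 m⁴
Effective length L_e = K·L = 1 × 5.50 = 5.500 m
P_cr = π²EI / L_e² = π² × 12.1×10⁹ × 3.417×10^-7 / 5.500² = 1.349×10^3 N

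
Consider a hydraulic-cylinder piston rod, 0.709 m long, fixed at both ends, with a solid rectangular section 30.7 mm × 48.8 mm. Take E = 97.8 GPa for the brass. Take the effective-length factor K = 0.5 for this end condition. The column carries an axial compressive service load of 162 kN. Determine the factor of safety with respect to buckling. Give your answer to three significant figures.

Buckling occurs about the weak axis: I_min = h·b³/12 with b = 30.7 mm (the shorter side).
I_min = 48.8×30.7³/12 = 1.177×10^5 mm⁴
I = 1.177×10^5 mm⁴ = 1.177×10^-7 m⁴
Effective length L_e = K·L = 0.5 × 0.709 = 0.3545 m
P_cr = π²EI / L_e² = π² × 97.8×10⁹ × 1.177×10^-7 / 0.3545² = 9.038×10^5 N
Factor of safety n = P_cr / P = 903.77 / 162 = 5.58

n ≈ 5.58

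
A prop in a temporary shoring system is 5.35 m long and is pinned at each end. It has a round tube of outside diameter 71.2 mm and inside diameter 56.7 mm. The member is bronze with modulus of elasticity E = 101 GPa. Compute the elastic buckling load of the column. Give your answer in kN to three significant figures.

d_o = 71.2 mm, d_i = 56.7 mm
I = π(d_o⁴ − d_i⁴)/64 = π(71.2⁴ − 56.70⁴)/64 = 7.542×10^5 mm⁴
I = 7.542×10^5 mm⁴ = 7.542×10^-7 m⁴
Effective length L_e = K·L = 1 × 5.35 = 5.350 m
P_cr = π²EI / L_e² = π² × 101×10⁹ × 7.542×10^-7 / 5.350² = 2.627×10^4 N

P_cr ≈ 26.3 kN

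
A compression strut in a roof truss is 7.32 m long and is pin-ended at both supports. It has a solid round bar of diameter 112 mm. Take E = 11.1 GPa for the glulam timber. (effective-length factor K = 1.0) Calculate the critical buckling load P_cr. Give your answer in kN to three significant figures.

I = πd⁴/64 = π×112⁴/64 = 7.724×10^6 mm⁴
I = 7.724×10^6 mm⁴ = 7.724×10^-6 m⁴
Effective length L_e = K·L = 1 × 7.32 = 7.320 m
P_cr = π²EI / L_e² = π² × 11.1×10⁹ × 7.724×10^-6 / 7.320² = 1.579×10^4 N

P_cr ≈ 15.8 kN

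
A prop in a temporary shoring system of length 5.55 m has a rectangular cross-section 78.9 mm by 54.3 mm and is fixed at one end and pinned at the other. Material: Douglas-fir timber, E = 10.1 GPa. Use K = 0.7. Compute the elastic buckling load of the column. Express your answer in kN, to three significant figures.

Buckling occurs about the weak axis: I_min = h·b³/12 with b = 54.3 mm (the shorter side).
I_min = 78.9×54.3³/12 = 1.053×10^6 mm⁴
I = 1.053×10^6 mm⁴ = 1.053×10^-6 m⁴
Effective length L_e = K·L = 0.7 × 5.55 = 3.885 m
P_cr = π²EI / L_e² = π² × 10.1×10⁹ × 1.053×10^-6 / 3.885² = 6.952×10^3 N

P_cr ≈ 6.95 kN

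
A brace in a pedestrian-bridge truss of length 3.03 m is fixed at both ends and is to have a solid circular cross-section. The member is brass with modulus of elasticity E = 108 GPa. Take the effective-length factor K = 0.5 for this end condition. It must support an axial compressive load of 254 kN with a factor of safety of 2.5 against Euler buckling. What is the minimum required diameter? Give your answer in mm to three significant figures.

d ≈ 72.6 mm

Required P_cr = n·P = 2.5 × 254 = 635.0 kN
L_e = K·L = 0.5 × 3.03 = 1.515 m
Required I = P_cr·L_e²/(π²E) = 6.350×10^5 × 1.515² / (π² × 1.08×10^11) = 1.367×10^-6 m⁴
I_req = 1.367×10^6 mm⁴
Solid circle: I = πd⁴/64  ⇒  d = (64I/π)^(1/4) = (64×1.367×10^6/π)^(1/4) = 72.6 mm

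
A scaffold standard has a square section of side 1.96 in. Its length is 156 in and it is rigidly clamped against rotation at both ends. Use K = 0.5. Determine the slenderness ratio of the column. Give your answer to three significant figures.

I = a⁴/12 = 1.96⁴/12 = 1.230 in⁴
A = 3.842 in²;  r_min = √(I/A) = √(1.230/3.842) = 0.5658 in
L_e = K·L = 0.5 × 156 = 78.00 in
λ = L_e / r_min = 78.000 / 0.5658 = 138

λ ≈ 138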